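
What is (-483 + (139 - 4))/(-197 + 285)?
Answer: -87/22 ≈ -3.9545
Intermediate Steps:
(-483 + (139 - 4))/(-197 + 285) = (-483 + 135)/88 = -348*1/88 = -87/22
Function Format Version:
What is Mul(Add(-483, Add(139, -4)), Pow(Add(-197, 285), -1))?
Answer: Rational(-87, 22) ≈ -3.9545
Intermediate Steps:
Mul(Add(-483, Add(139, -4)), Pow(Add(-197, 285), -1)) = Mul(Add(-483, 135), Pow(88, -1)) = Mul(-348, Rational(1, 88)) = Rational(-87, 22)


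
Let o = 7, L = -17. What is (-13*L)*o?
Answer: 1547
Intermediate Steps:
(-13*L)*o = -13*(-17)*7 = 221*7 = 1547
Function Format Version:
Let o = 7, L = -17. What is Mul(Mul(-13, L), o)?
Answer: 1547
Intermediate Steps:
Mul(Mul(-13, L), o) = Mul(Mul(-13, -17), 7) = Mul(221, 7) = 1547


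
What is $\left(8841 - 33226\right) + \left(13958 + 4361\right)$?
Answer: $-6066$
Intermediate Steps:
$\left(8841 - 33226\right) + \left(13958 + 4361\right) = -24385 + 18319 = -6066$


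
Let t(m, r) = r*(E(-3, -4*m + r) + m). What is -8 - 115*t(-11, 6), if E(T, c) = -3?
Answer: 9652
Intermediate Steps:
t(m, r) = r*(-3 + m)
-8 - 115*t(-11, 6) = -8 - 690*(-3 - 11) = -8 - 690*(-14) = -8 - 115*(-84) = -8 + 9660 = 9652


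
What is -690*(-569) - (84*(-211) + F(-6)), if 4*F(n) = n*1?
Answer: 820671/2 ≈ 4.1034e+5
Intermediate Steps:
F(n) = n/4 (F(n) = (n*1)/4 = n/4)
-690*(-569) - (84*(-211) + F(-6)) = -690*(-569) - (84*(-211) + (¼)*(-6)) = 392610 - (-17724 - 3/2) = 392610 - 1*(-35451/2) = 392610 + 35451/2 = 820671/2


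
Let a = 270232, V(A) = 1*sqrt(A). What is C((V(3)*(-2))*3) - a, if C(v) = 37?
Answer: -270195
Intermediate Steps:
V(A) = sqrt(A)
C((V(3)*(-2))*3) - a = 37 - 1*270232 = 37 - 270232 = -270195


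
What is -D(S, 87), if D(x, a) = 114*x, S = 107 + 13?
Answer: -13680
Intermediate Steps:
S = 120
-D(S, 87) = -114*120 = -1*13680 = -13680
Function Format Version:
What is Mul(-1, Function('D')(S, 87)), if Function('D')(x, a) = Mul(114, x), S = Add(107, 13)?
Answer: -13680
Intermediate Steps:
S = 120
Mul(-1, Function('D')(S, 87)) = Mul(-1, Mul(114, 120)) = Mul(-1, 13680) = -13680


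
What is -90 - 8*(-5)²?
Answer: -290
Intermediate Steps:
-90 - 8*(-5)² = -90 - 8*25 = -90 - 200 = -290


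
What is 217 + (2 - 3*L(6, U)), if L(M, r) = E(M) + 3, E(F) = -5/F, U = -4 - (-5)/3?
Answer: 425/2 ≈ 212.50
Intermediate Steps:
U = -7/3 (U = -4 - (-5)/3 = -4 - 1*(-5/3) = -4 + 5/3 = -7/3 ≈ -2.3333)
L(M, r) = 3 - 5/M (L(M, r) = -5/M + 3 = 3 - 5/M)
217 + (2 - 3*L(6, U)) = 217 + (2 - 3*(3 - 5/6)) = 217 + (2 - 3*13/6) = 217 + (2 - 13/2) = 217 - 9/2 = 425/2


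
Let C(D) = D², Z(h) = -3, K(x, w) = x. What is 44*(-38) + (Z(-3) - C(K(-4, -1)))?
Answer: -1691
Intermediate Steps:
44*(-38) + (Z(-3) - C(K(-4, -1))) = 44*(-38) + (-3 - 1*(-4)²) = -1672 + (-3 - 1*16) = -1672 + (-3 - 16) = -1672 - 19 = -1691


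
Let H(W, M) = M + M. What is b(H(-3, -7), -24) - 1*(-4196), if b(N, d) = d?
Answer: 4172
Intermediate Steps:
H(W, M) = 2*M
b(H(-3, -7), -24) - 1*(-4196) = -24 - 1*(-4196) = -24 + 4196 = 4172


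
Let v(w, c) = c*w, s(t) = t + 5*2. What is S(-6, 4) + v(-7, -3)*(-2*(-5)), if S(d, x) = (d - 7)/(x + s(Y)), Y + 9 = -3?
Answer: 407/2 ≈ 203.50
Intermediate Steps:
Y = -12 (Y = -9 - 3 = -12)
s(t) = 10 + t (s(t) = t + 10 = 10 + t)
S(d, x) = (-7 + d)/(-2 + x) (S(d, x) = (d - 7)/(x + (10 - 12)) = (-7 + d)/(x - 2) = (-7 + d)/(-2 + x))
S(-6, 4) + v(-7, -3)*(-2*(-5)) = (-7 - 6)/(-2 + 4) + (-3*(-7))*(-2*(-5)) = -13/2 + 21*10 = (½)*(-13) + 210 = -13/2 + 210 = 407/2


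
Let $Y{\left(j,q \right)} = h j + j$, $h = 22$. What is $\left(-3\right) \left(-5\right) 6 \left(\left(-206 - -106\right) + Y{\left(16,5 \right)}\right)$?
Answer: $24120$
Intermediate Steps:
$Y{\left(j,q \right)} = 23 j$ ($Y{\left(j,q \right)} = 22 j + j = 23 j$)
$\left(-3\right) \left(-5\right) 6 \left(\left(-206 - -106\right) + Y{\left(16,5 \right)}\right) = \left(-3\right) \left(-5\right) 6 \left(\left(-206 - -106\right) + 23 \cdot 16\right) = 15 \cdot 6 \left(\left(-206 + 106\right) + 368\right) = 90 \left(-100 + 368\right) = 90 \cdot 268 = 24120$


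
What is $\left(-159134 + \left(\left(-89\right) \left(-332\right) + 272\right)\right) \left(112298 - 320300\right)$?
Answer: $26897570628$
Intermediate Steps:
$\left(-159134 + \left(\left(-89\right) \left(-332\right) + 272\right)\right) \left(112298 - 320300\right) = \left(-159134 + \left(29548 + 272\right)\right) \left(-208002\right) = \left(-159134 + 29820\right) \left(-208002\right) = \left(-129314\right) \left(-208002\right) = 26897570628$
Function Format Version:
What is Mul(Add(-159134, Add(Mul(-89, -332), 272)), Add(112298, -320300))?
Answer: 26897570628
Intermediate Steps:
Mul(Add(-159134, Add(Mul(-89, -332), 272)), Add(112298, -320300)) = Mul(Add(-159134, Add(29548, 272)), -208002) = Mul(Add(-159134, 29820), -208002) = Mul(-129314, -208002) = 26897570628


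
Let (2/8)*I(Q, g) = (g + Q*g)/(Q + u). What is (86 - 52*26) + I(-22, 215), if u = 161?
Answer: -194034/139 ≈ -1395.9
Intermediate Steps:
I(Q, g) = 4*(g + Q*g)/(161 + Q) (I(Q, g) = 4*((g + Q*g)/(Q + 161)) = 4*((g + Q*g)/(161 + Q)) = 4*(g + Q*g)/(161 + Q))
(86 - 52*26) + I(-22, 215) = (86 - 52*26) + 4*215*(1 - 22)/(161 - 22) = (86 - 1352) + 4*215*(-21)/139 = -1266 + 4*215*(1/139)*(-21) = -1266 - 18060/139 = -194034/139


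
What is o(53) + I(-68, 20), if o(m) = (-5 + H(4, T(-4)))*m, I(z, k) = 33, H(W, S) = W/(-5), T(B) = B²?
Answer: -1372/5 ≈ -274.40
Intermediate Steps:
H(W, S) = -W/5 (H(W, S) = W*(-⅕) = -W/5)
o(m) = -29*m/5 (o(m) = (-5 - ⅕*4)*m = (-5 - ⅘)*m = -29*m/5)
o(53) + I(-68, 20) = -29/5*53 + 33 = -1537/5 + 33 = -1372/5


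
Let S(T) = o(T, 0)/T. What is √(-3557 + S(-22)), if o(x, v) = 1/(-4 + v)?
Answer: I*√6886330/44 ≈ 59.641*I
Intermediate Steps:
S(T) = -1/(4*T) (S(T) = 1/((-4 + 0)*T) = 1/((-4)*T) = -1/(4*T))
√(-3557 + S(-22)) = √(-3557 - ¼/(-22)) = √(-3557 - ¼*(-1/22)) = √(-3557 + 1/88) = √(-313015/88) = I*√6886330/44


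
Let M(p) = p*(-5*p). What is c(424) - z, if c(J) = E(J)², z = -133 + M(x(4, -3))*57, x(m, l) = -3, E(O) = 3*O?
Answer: 1620682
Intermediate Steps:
M(p) = -5*p²
z = -2698 (z = -133 - 5*(-3)²*57 = -133 - 5*9*57 = -133 - 45*57 = -133 - 2565 = -2698)
c(J) = 9*J² (c(J) = (3*J)² = 9*J²)
c(424) - z = 9*424² - 1*(-2698) = 9*179776 + 2698 = 1617984 + 2698 = 1620682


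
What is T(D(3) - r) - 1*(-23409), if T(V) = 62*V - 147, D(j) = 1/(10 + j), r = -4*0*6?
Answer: 302468/13 ≈ 23267.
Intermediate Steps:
r = 0 (r = 0*6 = 0)
T(V) = -147 + 62*V
T(D(3) - r) - 1*(-23409) = (-147 + 62*(1/(10 + 3) - 1*0)) - 1*(-23409) = (-147 + 62*(1/13 + 0)) + 23409 = (-147 + 62*(1/13)) + 23409 = (-147 + 62/13) + 23409 = -1849/13 + 23409 = 302468/13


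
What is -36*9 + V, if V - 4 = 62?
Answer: -258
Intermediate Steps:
V = 66 (V = 4 + 62 = 66)
-36*9 + V = -36*9 + 66 = -324 + 66 = -258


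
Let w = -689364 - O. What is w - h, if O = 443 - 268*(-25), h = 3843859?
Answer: -4540366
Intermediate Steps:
O = 7143 (O = 443 + 6700 = 7143)
w = -696507 (w = -689364 - 1*7143 = -689364 - 7143 = -696507)
w - h = -696507 - 1*3843859 = -696507 - 3843859 = -4540366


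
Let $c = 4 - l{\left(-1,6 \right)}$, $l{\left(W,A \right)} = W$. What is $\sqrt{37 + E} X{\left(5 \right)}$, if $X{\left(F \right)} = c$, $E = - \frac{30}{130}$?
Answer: $\frac{5 \sqrt{6214}}{13} \approx 30.319$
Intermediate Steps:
$E = - \frac{3}{13}$ ($E = \left(-30\right) \frac{1}{130} = - \frac{3}{13} \approx -0.23077$)
$c = 5$ ($c = 4 - -1 = 4 + 1 = 5$)
$X{\left(F \right)} = 5$
$\sqrt{37 + E} X{\left(5 \right)} = \sqrt{37 - \frac{3}{13}} \cdot 5 = \sqrt{\frac{478}{13}} \cdot 5 = \frac{\sqrt{6214}}{13} \cdot 5 = \frac{5 \sqrt{6214}}{13}$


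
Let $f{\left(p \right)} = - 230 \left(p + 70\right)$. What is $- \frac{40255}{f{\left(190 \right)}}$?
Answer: $\frac{8051}{11960} \approx 0.67316$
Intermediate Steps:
$f{\left(p \right)} = -16100 - 230 p$ ($f{\left(p \right)} = - 230 \left(70 + p\right) = -16100 - 230 p$)
$- \frac{40255}{f{\left(190 \right)}} = - \frac{40255}{-16100 - 43700} = - \frac{40255}{-59800} = \left(-40255\right) \left(- \frac{1}{59800}\right) = \frac{8051}{11960}$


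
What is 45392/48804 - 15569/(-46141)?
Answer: 713565437/562966341 ≈ 1.2675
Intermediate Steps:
45392/48804 - 15569/(-46141) = 45392*(1/48804) - 15569*(-1/46141) = 11348/12201 + 15569/46141 = 713565437/562966341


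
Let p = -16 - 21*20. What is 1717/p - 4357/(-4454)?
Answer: -2873933/970972 ≈ -2.9599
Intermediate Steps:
p = -436 (p = -16 - 420 = -436)
1717/p - 4357/(-4454) = 1717/(-436) - 4357/(-4454) = 1717*(-1/436) - 4357*(-1/4454) = -1717/436 + 4357/4454 = -2873933/970972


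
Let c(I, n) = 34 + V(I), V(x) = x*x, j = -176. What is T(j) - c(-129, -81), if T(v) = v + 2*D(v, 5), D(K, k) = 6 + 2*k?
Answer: -16819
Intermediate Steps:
V(x) = x²
T(v) = 32 + v (T(v) = v + 2*(6 + 2*5) = v + 2*(6 + 10) = v + 2*16 = v + 32 = 32 + v)
c(I, n) = 34 + I²
T(j) - c(-129, -81) = (32 - 176) - (34 + (-129)²) = -144 - (34 + 16641) = -144 - 1*16675 = -144 - 16675 = -16819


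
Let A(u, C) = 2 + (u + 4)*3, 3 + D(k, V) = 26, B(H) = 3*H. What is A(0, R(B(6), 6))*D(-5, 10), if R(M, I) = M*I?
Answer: 322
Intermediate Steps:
D(k, V) = 23 (D(k, V) = -3 + 26 = 23)
R(M, I) = I*M
A(u, C) = 14 + 3*u (A(u, C) = 2 + (4 + u)*3 = 2 + (12 + 3*u) = 14 + 3*u)
A(0, R(B(6), 6))*D(-5, 10) = (14 + 3*0)*23 = (14 + 0)*23 = 14*23 = 322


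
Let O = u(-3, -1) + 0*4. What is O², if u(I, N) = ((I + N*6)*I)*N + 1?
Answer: 676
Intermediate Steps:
u(I, N) = 1 + I*N*(I + 6*N) (u(I, N) = ((I + 6*N)*I)*N + 1 = (I*(I + 6*N))*N + 1 = I*N*(I + 6*N) + 1 = 1 + I*N*(I + 6*N))
O = -26 (O = (1 - 1*(-3)² + 6*(-3)*(-1)²) + 0*4 = (1 - 1*9 + 6*(-3)*1) + 0 = (1 - 9 - 18) + 0 = -26 + 0 = -26)
O² = (-26)² = 676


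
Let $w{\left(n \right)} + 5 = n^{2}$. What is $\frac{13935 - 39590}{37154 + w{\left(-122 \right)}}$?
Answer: $- \frac{25655}{52033} \approx -0.49305$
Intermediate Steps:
$w{\left(n \right)} = -5 + n^{2}$
$\frac{13935 - 39590}{37154 + w{\left(-122 \right)}} = \frac{13935 - 39590}{37154 - \left(5 - \left(-122\right)^{2}\right)} = - \frac{25655}{37154 + \left(-5 + 14884\right)} = - \frac{25655}{37154 + 14879} = - \frac{25655}{52033}$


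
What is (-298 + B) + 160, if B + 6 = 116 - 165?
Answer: -193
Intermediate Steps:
B = -55 (B = -6 + (116 - 165) = -6 - 49 = -55)
(-298 + B) + 160 = (-298 - 55) + 160 = -353 + 160 = -193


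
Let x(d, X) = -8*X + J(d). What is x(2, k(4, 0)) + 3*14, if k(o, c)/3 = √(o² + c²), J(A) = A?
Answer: -52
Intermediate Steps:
k(o, c) = 3*√(c² + o²) (k(o, c) = 3*√(o² + c²) = 3*√(c² + o²))
x(d, X) = d - 8*X (x(d, X) = -8*X + d = d - 8*X)
x(2, k(4, 0)) + 3*14 = (2 - 24*√(0² + 4²)) + 3*14 = (2 - 24*√(0 + 16)) + 42 = (2 - 24*√16) + 42 = (2 - 24*4) + 42 = (2 - 8*12) + 42 = (2 - 96) + 42 = -94 + 42 = -52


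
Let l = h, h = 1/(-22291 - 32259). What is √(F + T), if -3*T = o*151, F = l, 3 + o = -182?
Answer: √9975149900862/32730 ≈ 96.497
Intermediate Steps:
o = -185 (o = -3 - 182 = -185)
h = -1/54550 (h = 1/(-54550) = -1/54550 ≈ -1.8332e-5)
l = -1/54550 ≈ -1.8332e-5
F = -1/54550 ≈ -1.8332e-5
T = 27935/3 (T = -(-185)*151/3 = -⅓*(-27935) = 27935/3 ≈ 9311.7)
√(F + T) = √(-1/54550 + 27935/3) = √(1523854247/163650) = √9975149900862/32730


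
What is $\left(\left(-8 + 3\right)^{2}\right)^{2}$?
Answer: $625$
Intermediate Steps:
$\left(\left(-8 + 3\right)^{2}\right)^{2} = \left(\left(-5\right)^{2}\right)^{2} = 25^{2} = 625$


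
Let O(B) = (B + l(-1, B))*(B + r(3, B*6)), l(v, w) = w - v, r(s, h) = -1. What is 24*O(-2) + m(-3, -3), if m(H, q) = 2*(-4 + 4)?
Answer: 216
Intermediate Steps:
m(H, q) = 0 (m(H, q) = 2*0 = 0)
O(B) = (1 + 2*B)*(-1 + B) (O(B) = (B + (B - 1*(-1)))*(B - 1) = (B + (B + 1))*(-1 + B) = (B + (1 + B))*(-1 + B) = (1 + 2*B)*(-1 + B))
24*O(-2) + m(-3, -3) = 24*(-1 - 1*(-2) + 2*(-2)²) + 0 = 24*(-1 + 2 + 2*4) + 0 = 24*(-1 + 2 + 8) + 0 = 24*9 + 0 = 216 + 0 = 216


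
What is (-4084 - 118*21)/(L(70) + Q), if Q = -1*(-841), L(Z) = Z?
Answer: -6562/911 ≈ -7.2031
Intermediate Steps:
Q = 841
(-4084 - 118*21)/(L(70) + Q) = (-4084 - 118*21)/(70 + 841) = (-4084 - 2478)/911 = -6562*1/911 = -6562/911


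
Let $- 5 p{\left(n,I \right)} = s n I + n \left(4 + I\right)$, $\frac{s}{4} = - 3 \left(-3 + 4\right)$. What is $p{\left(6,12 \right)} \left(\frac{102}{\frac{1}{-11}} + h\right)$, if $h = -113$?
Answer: $-189696$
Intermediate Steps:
$s = -12$ ($s = 4 \left(- 3 \left(-3 + 4\right)\right) = 4 \left(\left(-3\right) 1\right) = 4 \left(-3\right) = -12$)
$p{\left(n,I \right)} = - \frac{n \left(4 + I\right)}{5} + \frac{12 I n}{5}$ ($p{\left(n,I \right)} = - \frac{- 12 n I + n \left(4 + I\right)}{5} = - \frac{- 12 I n + n \left(4 + I\right)}{5} = - \frac{n \left(4 + I\right) - 12 I n}{5} = - \frac{n \left(4 + I\right)}{5} + \frac{12 I n}{5}$)
$p{\left(6,12 \right)} \left(\frac{102}{\frac{1}{-11}} + h\right) = \frac{1}{5} \cdot 6 \left(-4 + 11 \cdot 12\right) \left(\frac{102}{\frac{1}{-11}} - 113\right) = \frac{1}{5} \cdot 6 \left(-4 + 132\right) \left(\frac{102}{- \frac{1}{11}} - 113\right) = \frac{1}{5} \cdot 6 \cdot 128 \left(102 \left(-11\right) - 113\right) = \frac{768 \left(-1122 - 113\right)}{5} = \frac{768}{5} \left(-1235\right) = -189696$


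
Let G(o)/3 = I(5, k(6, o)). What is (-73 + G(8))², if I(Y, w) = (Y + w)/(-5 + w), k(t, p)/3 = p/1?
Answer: 1690000/361 ≈ 4681.4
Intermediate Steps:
k(t, p) = 3*p (k(t, p) = 3*(p/1) = 3*(p*1) = 3*p)
I(Y, w) = (Y + w)/(-5 + w)
G(o) = 3*(5 + 3*o)/(-5 + 3*o) (G(o) = 3*((5 + 3*o)/(-5 + 3*o)) = 3*(5 + 3*o)/(-5 + 3*o))
(-73 + G(8))² = (-73 + 3*(5 + 3*8)/(-5 + 3*8))² = (-73 + 3*(5 + 24)/(-5 + 24))² = (-73 + 3*29/19)² = (-73 + 3*(1/19)*29)² = (-73 + 87/19)² = (-1300/19)² = 1690000/361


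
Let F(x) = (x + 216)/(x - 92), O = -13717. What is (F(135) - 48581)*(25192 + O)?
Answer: -23967052200/43 ≈ -5.5737e+8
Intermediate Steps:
F(x) = (216 + x)/(-92 + x)
(F(135) - 48581)*(25192 + O) = ((216 + 135)/(-92 + 135) - 48581)*(25192 - 13717) = (351/43 - 48581)*11475 = -2088632/43*11475 = -23967052200/43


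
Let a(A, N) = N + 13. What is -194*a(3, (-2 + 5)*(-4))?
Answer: -194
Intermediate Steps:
a(A, N) = 13 + N
-194*a(3, (-2 + 5)*(-4)) = -194*(13 + (-2 + 5)*(-4)) = -194*(13 + 3*(-4)) = -194*(13 - 12) = -194*1 = -194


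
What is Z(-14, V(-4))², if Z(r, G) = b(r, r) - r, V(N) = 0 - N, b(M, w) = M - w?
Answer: 196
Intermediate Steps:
V(N) = -N
Z(r, G) = -r (Z(r, G) = (r - r) - r = 0 - r = -r)
Z(-14, V(-4))² = (-1*(-14))² = 14² = 196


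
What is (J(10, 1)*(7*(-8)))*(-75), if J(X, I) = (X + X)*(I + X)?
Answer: 924000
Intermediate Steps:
J(X, I) = 2*X*(I + X) (J(X, I) = (2*X)*(I + X) = 2*X*(I + X))
(J(10, 1)*(7*(-8)))*(-75) = ((2*10*(1 + 10))*(7*(-8)))*(-75) = ((2*10*11)*(-56))*(-75) = (220*(-56))*(-75) = -12320*(-75) = 924000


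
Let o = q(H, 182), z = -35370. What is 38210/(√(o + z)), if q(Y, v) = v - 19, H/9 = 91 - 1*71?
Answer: -38210*I*√35207/35207 ≈ -203.64*I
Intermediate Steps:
H = 180 (H = 9*(91 - 1*71) = 9*(91 - 71) = 9*20 = 180)
q(Y, v) = -19 + v
o = 163 (o = -19 + 182 = 163)
38210/(√(o + z)) = 38210/(√(163 - 35370)) = 38210/(√(-35207)) = 38210/((I*√35207)) = 38210*(-I*√35207/35207) = -38210*I*√35207/35207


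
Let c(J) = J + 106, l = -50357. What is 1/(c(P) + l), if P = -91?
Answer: -1/50342 ≈ -1.9864e-5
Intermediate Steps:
c(J) = 106 + J
1/(c(P) + l) = 1/((106 - 91) - 50357) = 1/(15 - 50357) = 1/(-50342) = -1/50342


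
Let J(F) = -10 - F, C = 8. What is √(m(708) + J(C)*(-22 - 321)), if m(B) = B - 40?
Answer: √6842 ≈ 82.716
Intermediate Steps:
m(B) = -40 + B
√(m(708) + J(C)*(-22 - 321)) = √((-40 + 708) + (-10 - 1*8)*(-22 - 321)) = √(668 + (-10 - 8)*(-343)) = √(668 - 18*(-343)) = √(668 + 6174) = √6842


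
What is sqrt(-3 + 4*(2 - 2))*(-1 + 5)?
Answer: 4*I*sqrt(3) ≈ 6.9282*I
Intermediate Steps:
sqrt(-3 + 4*(2 - 2))*(-1 + 5) = sqrt(-3 + 4*0)*4 = sqrt(-3 + 0)*4 = sqrt(-3)*4 = (I*sqrt(3))*4 = 4*I*sqrt(3)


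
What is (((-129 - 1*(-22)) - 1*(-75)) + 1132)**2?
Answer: 1210000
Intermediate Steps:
(((-129 - 1*(-22)) - 1*(-75)) + 1132)**2 = (((-129 + 22) + 75) + 1132)**2 = ((-107 + 75) + 1132)**2 = (-32 + 1132)**2 = 1100**2 = 1210000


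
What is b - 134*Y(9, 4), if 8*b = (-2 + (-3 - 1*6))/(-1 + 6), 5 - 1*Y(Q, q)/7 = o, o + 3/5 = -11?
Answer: -622843/40 ≈ -15571.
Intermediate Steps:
o = -58/5 (o = -⅗ - 11 = -58/5 ≈ -11.600)
Y(Q, q) = 581/5 (Y(Q, q) = 35 - 7*(-58/5) = 35 + 406/5 = 581/5)
b = -11/40 (b = ((-2 + (-3 - 1*6))/(-1 + 6))/8 = ((-2 + (-3 - 6))/5)/8 = ((-2 - 9)/5)/8 = ((⅕)*(-11))/8 = (⅛)*(-11/5) = -11/40 ≈ -0.27500)
b - 134*Y(9, 4) = -11/40 - 134*581/5 = -11/40 - 77854/5 = -622843/40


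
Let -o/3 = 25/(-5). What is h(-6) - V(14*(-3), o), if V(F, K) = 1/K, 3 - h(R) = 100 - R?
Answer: -1546/15 ≈ -103.07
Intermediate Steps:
h(R) = -97 + R (h(R) = 3 - (100 - R) = 3 + (-100 + R) = -97 + R)
o = 15 (o = -75/(-5) = -75*(-1)/5 = -3*(-5) = 15)
h(-6) - V(14*(-3), o) = (-97 - 6) - 1/15 = -103 - 1*1/15 = -103 - 1/15 = -1546/15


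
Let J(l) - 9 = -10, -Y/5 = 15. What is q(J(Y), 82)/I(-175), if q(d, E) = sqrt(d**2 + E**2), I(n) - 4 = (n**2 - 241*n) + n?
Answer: 5*sqrt(269)/72629 ≈ 0.0011291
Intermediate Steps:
I(n) = 4 + n**2 - 240*n (I(n) = 4 + ((n**2 - 241*n) + n) = 4 + (n**2 - 240*n) = 4 + n**2 - 240*n)
Y = -75 (Y = -5*15 = -75)
J(l) = -1 (J(l) = 9 - 10 = -1)
q(d, E) = sqrt(E**2 + d**2)
q(J(Y), 82)/I(-175) = sqrt(82**2 + (-1)**2)/(4 + (-175)**2 - 240*(-175)) = sqrt(6724 + 1)/(4 + 30625 + 42000) = sqrt(6725)/72629 = (5*sqrt(269))*(1/72629) = 5*sqrt(269)/72629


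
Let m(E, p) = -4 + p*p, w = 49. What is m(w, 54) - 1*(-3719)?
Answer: 6631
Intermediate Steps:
m(E, p) = -4 + p**2
m(w, 54) - 1*(-3719) = (-4 + 54**2) - 1*(-3719) = (-4 + 2916) + 3719 = 2912 + 3719 = 6631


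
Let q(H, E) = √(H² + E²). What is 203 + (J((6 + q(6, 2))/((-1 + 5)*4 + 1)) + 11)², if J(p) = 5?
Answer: 459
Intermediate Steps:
q(H, E) = √(E² + H²)
203 + (J((6 + q(6, 2))/((-1 + 5)*4 + 1)) + 11)² = 203 + (5 + 11)² = 203 + 16² = 203 + 256 = 459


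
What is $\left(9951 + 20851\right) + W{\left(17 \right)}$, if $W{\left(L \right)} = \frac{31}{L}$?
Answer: $\frac{523665}{17} \approx 30804.0$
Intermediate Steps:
$\left(9951 + 20851\right) + W{\left(17 \right)} = \left(9951 + 20851\right) + \frac{31}{17} = 30802 + 31 \cdot \frac{1}{17} = 30802 + \frac{31}{17} = \frac{523665}{17}$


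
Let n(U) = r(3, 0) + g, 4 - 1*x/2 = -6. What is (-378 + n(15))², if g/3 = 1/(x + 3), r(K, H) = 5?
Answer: 73547776/529 ≈ 1.3903e+5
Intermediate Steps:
x = 20 (x = 8 - 2*(-6) = 8 + 12 = 20)
g = 3/23 (g = 3/(20 + 3) = 3/23 ≈ 0.13043)
n(U) = 118/23 (n(U) = 5 + 3/23 = 118/23)
(-378 + n(15))² = (-378 + 118/23)² = (-8576/23)² = 73547776/529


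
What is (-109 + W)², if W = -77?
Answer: 34596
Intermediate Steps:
(-109 + W)² = (-109 - 77)² = (-186)² = 34596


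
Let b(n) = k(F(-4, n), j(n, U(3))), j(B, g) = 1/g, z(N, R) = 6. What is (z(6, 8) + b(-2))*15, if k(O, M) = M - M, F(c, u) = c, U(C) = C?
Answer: 90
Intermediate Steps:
k(O, M) = 0
b(n) = 0
(z(6, 8) + b(-2))*15 = (6 + 0)*15 = 6*15 = 90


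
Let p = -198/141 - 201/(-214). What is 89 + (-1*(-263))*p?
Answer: -334889/10058 ≈ -33.296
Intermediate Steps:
p = -4677/10058 (p = -198*1/141 - 201*(-1/214) = -66/47 + 201/214 = -4677/10058 ≈ -0.46500)
89 + (-1*(-263))*p = 89 - 1*(-263)*(-4677/10058) = 89 + 263*(-4677/10058) = 89 - 1230051/10058 = -334889/10058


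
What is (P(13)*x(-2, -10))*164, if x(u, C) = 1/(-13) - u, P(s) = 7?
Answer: 28700/13 ≈ 2207.7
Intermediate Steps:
x(u, C) = -1/13 - u
(P(13)*x(-2, -10))*164 = (7*(-1/13 - 1*(-2)))*164 = (7*(-1/13 + 2))*164 = (7*(25/13))*164 = (175/13)*164 = 28700/13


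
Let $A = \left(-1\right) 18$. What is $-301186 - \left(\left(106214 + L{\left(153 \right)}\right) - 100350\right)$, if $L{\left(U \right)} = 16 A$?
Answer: $-306762$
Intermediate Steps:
$A = -18$
$L{\left(U \right)} = -288$ ($L{\left(U \right)} = 16 \left(-18\right) = -288$)
$-301186 - \left(\left(106214 + L{\left(153 \right)}\right) - 100350\right) = -301186 - \left(\left(106214 - 288\right) - 100350\right) = -301186 - \left(105926 - 100350\right) = -301186 - 5576 = -306762$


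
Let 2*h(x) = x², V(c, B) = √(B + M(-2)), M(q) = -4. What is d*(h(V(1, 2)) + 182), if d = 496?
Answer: 89776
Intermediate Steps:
V(c, B) = √(-4 + B) (V(c, B) = √(B - 4) = √(-4 + B))
h(x) = x²/2
d*(h(V(1, 2)) + 182) = 496*((√(-4 + 2))²/2 + 182) = 496*((√(-2))²/2 + 182) = 496*((I*√2)²/2 + 182) = 496*((½)*(-2) + 182) = 496*(-1 + 182) = 496*181 = 89776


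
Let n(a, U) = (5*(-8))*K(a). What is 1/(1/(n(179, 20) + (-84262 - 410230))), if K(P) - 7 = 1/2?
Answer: -494792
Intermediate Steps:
K(P) = 15/2 (K(P) = 7 + 1/2 = 15/2)
n(a, U) = -300 (n(a, U) = (5*(-8))*(15/2) = -40*15/2 = -300)
1/(1/(n(179, 20) + (-84262 - 410230))) = 1/(1/(-300 + (-84262 - 410230))) = 1/(1/(-300 - 494492)) = 1/(1/(-494792)) = 1/(-1/494792) = -494792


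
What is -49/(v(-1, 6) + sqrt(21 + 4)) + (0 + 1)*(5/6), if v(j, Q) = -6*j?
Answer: -239/66 ≈ -3.6212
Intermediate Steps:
-49/(v(-1, 6) + sqrt(21 + 4)) + (0 + 1)*(5/6) = -49/(-6*(-1) + sqrt(21 + 4)) + (0 + 1)*(5/6) = -49/(6 + sqrt(25)) + 1*(5*(1/6)) = -49/(6 + 5) + 1*(5/6) = -49/11 + 5/6 = -239/66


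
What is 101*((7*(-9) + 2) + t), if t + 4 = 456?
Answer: 39491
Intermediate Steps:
t = 452 (t = -4 + 456 = 452)
101*((7*(-9) + 2) + t) = 101*((7*(-9) + 2) + 452) = 101*((-63 + 2) + 452) = 101*(-61 + 452) = 101*391 = 39491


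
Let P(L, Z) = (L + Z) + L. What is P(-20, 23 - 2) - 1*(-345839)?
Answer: 345820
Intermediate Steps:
P(L, Z) = Z + 2*L
P(-20, 23 - 2) - 1*(-345839) = ((23 - 2) + 2*(-20)) - 1*(-345839) = (21 - 40) + 345839 = -19 + 345839 = 345820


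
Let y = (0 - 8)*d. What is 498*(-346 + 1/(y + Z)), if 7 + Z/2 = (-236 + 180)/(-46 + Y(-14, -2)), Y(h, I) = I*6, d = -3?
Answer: -29802063/173 ≈ -1.7227e+5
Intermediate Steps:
Y(h, I) = 6*I
y = 24 (y = (0 - 8)*(-3) = -8*(-3) = 24)
Z = -350/29 (Z = -14 + 2*((-236 + 180)/(-46 + 6*(-2))) = -14 + 2*(-56/(-46 - 12)) = -14 + 2*(-56/(-58)) = -14 + 2*(-56*(-1/58)) = -14 + 2*(28/29) = -14 + 56/29 = -350/29 ≈ -12.069)
498*(-346 + 1/(y + Z)) = 498*(-346 + 1/(24 - 350/29)) = 498*(-346 + 1/(346/29)) = 498*(-346 + 29/346) = 498*(-119687/346) = -29802063/173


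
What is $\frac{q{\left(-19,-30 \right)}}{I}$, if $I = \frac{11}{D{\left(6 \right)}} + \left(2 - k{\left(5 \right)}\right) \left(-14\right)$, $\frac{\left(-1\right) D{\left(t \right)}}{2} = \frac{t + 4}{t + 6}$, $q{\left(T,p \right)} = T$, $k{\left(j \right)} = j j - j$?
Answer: $- \frac{95}{1227} \approx -0.077425$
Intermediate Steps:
$k{\left(j \right)} = j^{2} - j$
$D{\left(t \right)} = - \frac{2 \left(4 + t\right)}{6 + t}$ ($D{\left(t \right)} = - 2 \frac{t + 4}{t + 6} = - 2 \frac{4 + t}{6 + t} = - \frac{2 \left(4 + t\right)}{6 + t}$)
$I = \frac{1227}{5}$ ($I = \frac{11}{2 \frac{1}{6 + 6} \left(-4 - 6\right)} + \left(2 - 5 \left(-1 + 5\right)\right) \left(-14\right) = \frac{11}{2 \cdot \frac{1}{12} \left(-4 - 6\right)} + \left(2 - 5 \cdot 4\right) \left(-14\right) = \frac{11}{2 \cdot \frac{1}{12} \left(-10\right)} + \left(2 - 20\right) \left(-14\right) = \frac{11}{- \frac{5}{3}} + \left(2 - 20\right) \left(-14\right) = 11 \left(- \frac{3}{5}\right) - -252 = - \frac{33}{5} + 252 = \frac{1227}{5} \approx 245.4$)
$\frac{q{\left(-19,-30 \right)}}{I} = - \frac{19}{\frac{1227}{5}} = \left(-19\right) \frac{5}{1227} = - \frac{95}{1227}$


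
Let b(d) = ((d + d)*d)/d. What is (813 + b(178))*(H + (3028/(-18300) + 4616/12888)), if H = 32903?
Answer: 94496981510729/2456775 ≈ 3.8464e+7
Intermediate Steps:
b(d) = 2*d (b(d) = ((2*d)*d)/d = (2*d²)/d = 2*d)
(813 + b(178))*(H + (3028/(-18300) + 4616/12888)) = (813 + 2*178)*(32903 + (3028/(-18300) + 4616/12888)) = (813 + 356)*(32903 + (3028*(-1/18300) + 4616*(1/12888))) = 1169*(32903 + (-757/4575 + 577/1611)) = 1169*(32903 + 473416/2456775) = 1169*(80835741241/2456775) = 94496981510729/2456775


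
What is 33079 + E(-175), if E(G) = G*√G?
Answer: 33079 - 875*I*√7 ≈ 33079.0 - 2315.0*I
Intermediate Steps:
E(G) = G^(3/2)
33079 + E(-175) = 33079 + (-175)^(3/2) = 33079 - 875*I*√7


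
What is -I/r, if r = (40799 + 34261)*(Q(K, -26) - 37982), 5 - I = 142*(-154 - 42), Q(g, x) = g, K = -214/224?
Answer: 28868/2956593245 ≈ 9.7639e-6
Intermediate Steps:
K = -107/112 (K = -214*1/224 = -107/112 ≈ -0.95536)
I = 27837 (I = 5 - 142*(-154 - 42) = 5 - 142*(-196) = 5 - 1*(-27832) = 5 + 27832 = 27837)
r = -79828017615/28 (r = (40799 + 34261)*(-107/112 - 37982) = 75060*(-4254091/112) = -79828017615/28 ≈ -2.8510e+9)
-I/r = -27837/(-79828017615/28) = -27837*(-28)/79828017615 = -1*(-28868/2956593245) = 28868/2956593245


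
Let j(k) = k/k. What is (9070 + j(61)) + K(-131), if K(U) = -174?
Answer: 8897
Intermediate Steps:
j(k) = 1
(9070 + j(61)) + K(-131) = (9070 + 1) - 174 = 9071 - 174 = 8897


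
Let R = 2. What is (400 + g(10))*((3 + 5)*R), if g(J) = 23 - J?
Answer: 6608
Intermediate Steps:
(400 + g(10))*((3 + 5)*R) = (400 + (23 - 1*10))*((3 + 5)*2) = (400 + (23 - 10))*(8*2) = (400 + 13)*16 = 413*16 = 6608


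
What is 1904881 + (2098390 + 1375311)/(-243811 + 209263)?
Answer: 65806355087/34548 ≈ 1.9048e+6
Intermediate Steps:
1904881 + (2098390 + 1375311)/(-243811 + 209263) = 1904881 + 3473701/(-34548) = 1904881 + 3473701*(-1/34548) = 1904881 - 3473701/34548 = 65806355087/34548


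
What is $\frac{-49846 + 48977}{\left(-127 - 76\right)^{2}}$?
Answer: $- \frac{869}{41209} \approx -0.021088$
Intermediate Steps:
$\frac{-49846 + 48977}{\left(-127 - 76\right)^{2}} = - \frac{869}{\left(-203\right)^{2}} = - \frac{869}{41209}$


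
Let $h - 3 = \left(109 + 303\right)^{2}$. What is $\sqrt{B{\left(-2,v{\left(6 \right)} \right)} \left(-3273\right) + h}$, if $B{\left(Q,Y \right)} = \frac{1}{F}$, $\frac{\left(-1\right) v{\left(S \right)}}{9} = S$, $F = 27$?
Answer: $\frac{2 \sqrt{381658}}{3} \approx 411.86$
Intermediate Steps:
$v{\left(S \right)} = - 9 S$
$B{\left(Q,Y \right)} = \frac{1}{27}$
$h = 169747$ ($h = 3 + \left(109 + 303\right)^{2} = 3 + 412^{2} = 3 + 169744 = 169747$)
$\sqrt{B{\left(-2,v{\left(6 \right)} \right)} \left(-3273\right) + h} = \sqrt{\frac{1}{27} \left(-3273\right) + 169747} = \sqrt{- \frac{1091}{9} + 169747} = \sqrt{\frac{1526632}{9}} = \frac{2 \sqrt{381658}}{3}$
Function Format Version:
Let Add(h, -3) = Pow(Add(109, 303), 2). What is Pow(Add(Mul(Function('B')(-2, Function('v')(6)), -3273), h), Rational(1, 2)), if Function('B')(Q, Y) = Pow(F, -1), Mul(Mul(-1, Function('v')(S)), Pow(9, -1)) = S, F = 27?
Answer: Mul(Rational(2, 3), Pow(381658, Rational(1, 2))) ≈ 411.86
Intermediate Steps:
Function('v')(S) = Mul(-9, S)
Function('B')(Q, Y) = Rational(1, 27) (Function('B')(Q, Y) = Pow(27, -1) = Rational(1, 27))
h = 169747 (h = Add(3, Pow(Add(109, 303), 2)) = Add(3, Pow(412, 2)) = Add(3, 169744) = 169747)
Pow(Add(Mul(Function('B')(-2, Function('v')(6)), -3273), h), Rational(1, 2)) = Pow(Add(Mul(Rational(1, 27), -3273), 169747), Rational(1, 2)) = Pow(Add(Rational(-1091, 9), 169747), Rational(1, 2)) = Pow(Rational(1526632, 9), Rational(1, 2)) = Mul(Rational(2, 3), Pow(381658, Rational(1, 2)))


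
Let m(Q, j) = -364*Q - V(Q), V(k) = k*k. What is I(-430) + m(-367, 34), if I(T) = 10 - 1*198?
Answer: -1289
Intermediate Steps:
I(T) = -188 (I(T) = 10 - 198 = -188)
V(k) = k**2
m(Q, j) = -Q**2 - 364*Q (m(Q, j) = -364*Q - Q**2 = -Q**2 - 364*Q)
I(-430) + m(-367, 34) = -188 - 367*(-364 - 1*(-367)) = -188 - 367*(-364 + 367) = -188 - 367*3 = -188 - 1101 = -1289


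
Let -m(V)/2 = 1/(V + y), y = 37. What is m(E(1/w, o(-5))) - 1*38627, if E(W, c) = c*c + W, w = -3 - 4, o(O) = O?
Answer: -16725505/433 ≈ -38627.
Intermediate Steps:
w = -7
E(W, c) = W + c² (E(W, c) = c² + W = W + c²)
m(V) = -2/(37 + V) (m(V) = -2/(V + 37) = -2/(37 + V))
m(E(1/w, o(-5))) - 1*38627 = -2/(37 + (1/(-7) + (-5)²)) - 1*38627 = -2/(37 + (-⅐ + 25)) - 38627 = -2/(37 + 174/7) - 38627 = -2/433/7 - 38627 = -2*7/433 - 38627 = -14/433 - 38627 = -16725505/433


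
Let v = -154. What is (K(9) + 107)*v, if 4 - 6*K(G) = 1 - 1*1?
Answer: -49742/3 ≈ -16581.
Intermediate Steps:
K(G) = ⅔ (K(G) = ⅔ - (1 - 1*1)/6 = ⅔ - (1 - 1)/6 = ⅔ - ⅙*0 = ⅔ + 0 = ⅔)
(K(9) + 107)*v = (⅔ + 107)*(-154) = (323/3)*(-154) = -49742/3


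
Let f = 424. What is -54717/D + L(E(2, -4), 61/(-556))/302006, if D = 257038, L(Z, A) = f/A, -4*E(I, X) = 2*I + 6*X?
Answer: -534305883347/2367624055954 ≈ -0.22567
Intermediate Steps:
E(I, X) = -3*X/2 - I/2 (E(I, X) = -(2*I + 6*X)/4 = -3*X/2 - I/2)
L(Z, A) = 424/A
-54717/D + L(E(2, -4), 61/(-556))/302006 = -54717/257038 + (424/((61/(-556))))/302006 = -54717*1/257038 + (424/((61*(-1/556))))*(1/302006) = -54717/257038 + (424/(-61/556))*(1/302006) = -54717/257038 + (424*(-556/61))*(1/302006) = -54717/257038 - 235744/61*1/302006 = -54717/257038 - 117872/9211183 = -534305883347/2367624055954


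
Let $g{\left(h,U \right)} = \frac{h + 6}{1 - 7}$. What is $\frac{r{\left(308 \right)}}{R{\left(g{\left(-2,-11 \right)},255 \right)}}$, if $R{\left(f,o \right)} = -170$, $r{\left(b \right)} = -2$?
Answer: $\frac{1}{85} \approx 0.011765$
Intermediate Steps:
$g{\left(h,U \right)} = -1 - \frac{h}{6}$ ($g{\left(h,U \right)} = \frac{6 + h}{-6} = \left(6 + h\right) \left(- \frac{1}{6}\right) = -1 - \frac{h}{6}$)
$\frac{r{\left(308 \right)}}{R{\left(g{\left(-2,-11 \right)},255 \right)}} = - \frac{2}{-170} = \left(-2\right) \left(- \frac{1}{170}\right) = \frac{1}{85}$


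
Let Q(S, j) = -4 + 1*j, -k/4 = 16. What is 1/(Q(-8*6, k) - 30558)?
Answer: -1/30626 ≈ -3.2652e-5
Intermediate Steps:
k = -64 (k = -4*16 = -64)
Q(S, j) = -4 + j
1/(Q(-8*6, k) - 30558) = 1/((-4 - 64) - 30558) = 1/(-68 - 30558) = 1/(-30626) = -1/30626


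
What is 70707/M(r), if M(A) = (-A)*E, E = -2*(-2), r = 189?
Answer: -3367/36 ≈ -93.528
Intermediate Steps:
E = 4
M(A) = -4*A (M(A) = -A*4 = -4*A)
70707/M(r) = 70707/((-4*189)) = 70707/(-756) = 70707*(-1/756) = -3367/36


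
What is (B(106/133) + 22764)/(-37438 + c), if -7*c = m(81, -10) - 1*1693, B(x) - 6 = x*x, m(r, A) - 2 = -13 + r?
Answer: -402789766/658139461 ≈ -0.61201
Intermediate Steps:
m(r, A) = -11 + r (m(r, A) = 2 + (-13 + r) = -11 + r)
B(x) = 6 + x² (B(x) = 6 + x*x = 6 + x²)
c = 1623/7 (c = -((-11 + 81) - 1*1693)/7 = -(70 - 1693)/7 = -⅐*(-1623) = 1623/7 ≈ 231.86)
(B(106/133) + 22764)/(-37438 + c) = ((6 + (106/133)²) + 22764)/(-37438 + 1623/7) = ((6 + (106*(1/133))²) + 22764)/(-260443/7) = ((6 + (106/133)²) + 22764)*(-7/260443) = ((6 + 11236/17689) + 22764)*(-7/260443) = (117370/17689 + 22764)*(-7/260443) = (402789766/17689)*(-7/260443) = -402789766/658139461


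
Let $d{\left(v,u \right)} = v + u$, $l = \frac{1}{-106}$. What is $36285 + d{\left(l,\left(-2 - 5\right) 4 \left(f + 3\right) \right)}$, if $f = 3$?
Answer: $\frac{3828401}{106} \approx 36117.0$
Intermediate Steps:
$l = - \frac{1}{106} \approx -0.009434$
$d{\left(v,u \right)} = u + v$
$36285 + d{\left(l,\left(-2 - 5\right) 4 \left(f + 3\right) \right)} = 36285 + \left(\left(-2 - 5\right) 4 \left(3 + 3\right) - \frac{1}{106}\right) = 36285 - \left(\frac{1}{106} + 7 \cdot 4 \cdot 6\right) = 36285 - \frac{17809}{106} = \frac{3828401}{106}$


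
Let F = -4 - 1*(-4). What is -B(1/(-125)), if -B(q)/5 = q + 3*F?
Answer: -1/25 ≈ -0.040000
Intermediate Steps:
F = 0 (F = -4 + 4 = 0)
B(q) = -5*q (B(q) = -5*(q + 3*0) = -5*(q + 0) = -5*q)
-B(1/(-125)) = -(-5)/(-125) = -(-5)*(-1)/125 = -1*1/25 = -1/25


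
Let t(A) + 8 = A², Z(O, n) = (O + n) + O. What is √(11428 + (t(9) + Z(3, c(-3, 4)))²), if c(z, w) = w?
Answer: √18317 ≈ 135.34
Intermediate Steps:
Z(O, n) = n + 2*O
t(A) = -8 + A²
√(11428 + (t(9) + Z(3, c(-3, 4)))²) = √(11428 + ((-8 + 9²) + (4 + 2*3))²) = √(11428 + ((-8 + 81) + (4 + 6))²) = √(11428 + (73 + 10)²) = √(11428 + 83²) = √(11428 + 6889) = √18317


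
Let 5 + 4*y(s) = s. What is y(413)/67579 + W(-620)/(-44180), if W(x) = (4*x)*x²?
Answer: 3221193807718/149282011 ≈ 21578.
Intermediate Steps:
y(s) = -5/4 + s/4
W(x) = 4*x³
y(413)/67579 + W(-620)/(-44180) = (-5/4 + (¼)*413)/67579 + (4*(-620)³)/(-44180) = (-5/4 + 413/4)*(1/67579) + (4*(-238328000))*(-1/44180) = 102*(1/67579) - 953312000*(-1/44180) = 102/67579 + 47665600/2209 = 3221193807718/149282011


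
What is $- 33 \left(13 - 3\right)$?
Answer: $-330$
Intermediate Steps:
$- 33 \left(13 - 3\right) = \left(-33\right) 10 = -330$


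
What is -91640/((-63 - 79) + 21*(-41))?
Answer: 91640/1003 ≈ 91.366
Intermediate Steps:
-91640/((-63 - 79) + 21*(-41)) = -91640/(-142 - 861) = -91640/(-1003) = -91640*(-1/1003) = 91640/1003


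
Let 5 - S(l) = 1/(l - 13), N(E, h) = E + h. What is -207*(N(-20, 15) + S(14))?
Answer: 207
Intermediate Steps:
S(l) = 5 - 1/(-13 + l) (S(l) = 5 - 1/(l - 13) = 5 - 1/(-13 + l))
-207*(N(-20, 15) + S(14)) = -207*((-20 + 15) + (-66 + 5*14)/(-13 + 14)) = -207*(-5 + (-66 + 70)/1) = -207*(-5 + 1*4) = -207*(-5 + 4) = -207*(-1) = 207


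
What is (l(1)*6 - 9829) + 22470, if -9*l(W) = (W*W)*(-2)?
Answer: 37927/3 ≈ 12642.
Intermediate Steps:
l(W) = 2*W**2/9 (l(W) = -W*W*(-2)/9 = -W**2*(-2)/9 = -(-2)*W**2/9 = 2*W**2/9)
(l(1)*6 - 9829) + 22470 = (((2/9)*1**2)*6 - 9829) + 22470 = (((2/9)*1)*6 - 9829) + 22470 = ((2/9)*6 - 9829) + 22470 = (4/3 - 9829) + 22470 = -29483/3 + 22470 = 37927/3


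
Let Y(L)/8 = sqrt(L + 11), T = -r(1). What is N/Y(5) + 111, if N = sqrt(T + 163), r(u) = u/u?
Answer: 111 + 9*sqrt(2)/32 ≈ 111.40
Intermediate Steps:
r(u) = 1
T = -1 (T = -1*1 = -1)
Y(L) = 8*sqrt(11 + L) (Y(L) = 8*sqrt(L + 11) = 8*sqrt(11 + L))
N = 9*sqrt(2) (N = sqrt(-1 + 163) = sqrt(162) = 9*sqrt(2) ≈ 12.728)
N/Y(5) + 111 = (9*sqrt(2))/((8*sqrt(11 + 5))) + 111 = (9*sqrt(2))/((8*sqrt(16))) + 111 = (9*sqrt(2))/((8*4)) + 111 = (9*sqrt(2))/32 + 111 = 9*sqrt(2)/32 + 111 = 111 + 9*sqrt(2)/32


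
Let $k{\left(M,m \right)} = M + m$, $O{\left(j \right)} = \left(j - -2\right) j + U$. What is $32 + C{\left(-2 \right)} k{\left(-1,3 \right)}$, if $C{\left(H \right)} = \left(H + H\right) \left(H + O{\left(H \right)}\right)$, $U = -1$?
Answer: $56$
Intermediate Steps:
$O{\left(j \right)} = -1 + j \left(2 + j\right)$ ($O{\left(j \right)} = \left(j - -2\right) j - 1 = \left(j + 2\right) j - 1 = \left(2 + j\right) j - 1 = j \left(2 + j\right) - 1 = -1 + j \left(2 + j\right)$)
$C{\left(H \right)} = 2 H \left(-1 + H^{2} + 3 H\right)$ ($C{\left(H \right)} = \left(H + H\right) \left(H + \left(-1 + H^{2} + 2 H\right)\right) = 2 H \left(-1 + H^{2} + 3 H\right)$)
$32 + C{\left(-2 \right)} k{\left(-1,3 \right)} = 32 + 2 \left(-2\right) \left(-1 + \left(-2\right)^{2} + 3 \left(-2\right)\right) \left(-1 + 3\right) = 32 + 2 \left(-2\right) \left(-1 + 4 - 6\right) 2 = 32 + 2 \left(-2\right) \left(-3\right) 2 = 32 + 12 \cdot 2 = 32 + 24 = 56$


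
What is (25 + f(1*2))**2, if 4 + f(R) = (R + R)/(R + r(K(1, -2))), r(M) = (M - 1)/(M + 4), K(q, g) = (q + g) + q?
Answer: 26569/49 ≈ 542.22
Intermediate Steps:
K(q, g) = g + 2*q (K(q, g) = (g + q) + q = g + 2*q)
r(M) = (-1 + M)/(4 + M)
f(R) = -4 + 2*R/(-1/4 + R) (f(R) = -4 + (R + R)/(R + (-1 + (-2 + 2*1))/(4 + (-2 + 2*1))) = -4 + (2*R)/(R + (-1 + (-2 + 2))/(4 + (-2 + 2))) = -4 + (2*R)/(R + (-1 + 0)/(4 + 0)) = -4 + (2*R)/(R - 1/4) = -4 + (2*R)/(-1/4 + R) = -4 + 2*R/(-1/4 + R))
(25 + f(1*2))**2 = (25 + 4*(1 - 2*2)/(-1 + 4*(1*2)))**2 = (25 + 4*(1 - 2*2)/(-1 + 4*2))**2 = (25 + 4*(1 - 4)/(-1 + 8))**2 = (25 + 4*(-3)/7)**2 = (25 + 4*(1/7)*(-3))**2 = (25 - 12/7)**2 = (163/7)**2 = 26569/49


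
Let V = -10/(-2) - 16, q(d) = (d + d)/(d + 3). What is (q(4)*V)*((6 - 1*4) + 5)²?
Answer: -616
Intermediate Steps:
q(d) = 2*d/(3 + d) (q(d) = (2*d)/(3 + d) = 2*d/(3 + d))
V = -11 (V = -10*(-½) - 16 = 5 - 16 = -11)
(q(4)*V)*((6 - 1*4) + 5)² = ((2*4/(3 + 4))*(-11))*((6 - 1*4) + 5)² = ((2*4/7)*(-11))*((6 - 4) + 5)² = ((2*4*(⅐))*(-11))*(2 + 5)² = ((8/7)*(-11))*7² = -88/7*49 = -616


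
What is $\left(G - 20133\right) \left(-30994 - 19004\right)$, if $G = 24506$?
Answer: $-218641254$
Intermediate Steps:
$\left(G - 20133\right) \left(-30994 - 19004\right) = \left(24506 - 20133\right) \left(-30994 - 19004\right) = 4373 \left(-30994 - 19004\right) = 4373 \left(-49998\right) = -218641254$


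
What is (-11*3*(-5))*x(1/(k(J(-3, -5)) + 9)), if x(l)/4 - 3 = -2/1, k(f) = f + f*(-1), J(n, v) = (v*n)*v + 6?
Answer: 660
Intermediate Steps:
J(n, v) = 6 + n*v² (J(n, v) = (n*v)*v + 6 = n*v² + 6 = 6 + n*v²)
k(f) = 0 (k(f) = f - f = 0)
x(l) = 4 (x(l) = 12 + 4*(-2/1) = 12 + 4*(-2*1) = 12 + 4*(-2) = 12 - 8 = 4)
(-11*3*(-5))*x(1/(k(J(-3, -5)) + 9)) = (-11*3*(-5))*4 = -33*(-5)*4 = 165*4 = 660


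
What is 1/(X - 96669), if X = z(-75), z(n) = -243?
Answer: -1/96912 ≈ -1.0319e-5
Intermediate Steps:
X = -243
1/(X - 96669) = 1/(-243 - 96669) = 1/(-96912) = -1/96912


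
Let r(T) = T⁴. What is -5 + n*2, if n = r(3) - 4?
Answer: 149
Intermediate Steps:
n = 77 (n = 3⁴ - 4 = 81 - 4 = 77)
-5 + n*2 = -5 + 77*2 = -5 + 154 = 149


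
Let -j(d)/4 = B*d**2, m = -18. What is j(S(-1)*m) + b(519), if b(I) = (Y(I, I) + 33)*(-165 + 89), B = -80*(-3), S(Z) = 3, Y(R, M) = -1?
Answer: -2801792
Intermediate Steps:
B = 240
b(I) = -2432 (b(I) = (-1 + 33)*(-165 + 89) = 32*(-76) = -2432)
j(d) = -960*d**2
j(S(-1)*m) + b(519) = -960*(3*(-18))**2 - 2432 = -960*(-54)**2 - 2432 = -960*2916 - 2432 = -2799360 - 2432 = -2801792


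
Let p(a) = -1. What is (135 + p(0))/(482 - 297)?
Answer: 134/185 ≈ 0.72432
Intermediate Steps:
(135 + p(0))/(482 - 297) = (135 - 1)/(482 - 297) = 134/185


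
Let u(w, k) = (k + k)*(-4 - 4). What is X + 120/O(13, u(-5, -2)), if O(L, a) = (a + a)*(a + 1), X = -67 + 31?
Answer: -3163/88 ≈ -35.943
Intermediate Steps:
u(w, k) = -16*k (u(w, k) = (2*k)*(-8) = -16*k)
X = -36
O(L, a) = 2*a*(1 + a) (O(L, a) = (2*a)*(1 + a) = 2*a*(1 + a))
X + 120/O(13, u(-5, -2)) = -36 + 120/((2*(-16*(-2))*(1 - 16*(-2)))) = -36 + 120/((2*32*(1 + 32))) = -36 + 120/((2*32*33)) = -36 + 120/2112 = -36 + 120*(1/2112) = -36 + 5/88 = -3163/88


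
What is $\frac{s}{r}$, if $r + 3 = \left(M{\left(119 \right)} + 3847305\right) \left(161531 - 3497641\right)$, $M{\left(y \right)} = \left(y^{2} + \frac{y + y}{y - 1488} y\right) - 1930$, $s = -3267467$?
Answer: $\frac{4473162323}{17626925881646927} \approx 2.5377 \cdot 10^{-7}$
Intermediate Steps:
$M{\left(y \right)} = -1930 + y^{2} + \frac{2 y^{2}}{-1488 + y}$ ($M{\left(y \right)} = \left(y^{2} + \frac{2 y}{-1488 + y} y\right) - 1930 = \left(y^{2} + \frac{2 y^{2}}{-1488 + y}\right) - 1930 = -1930 + y^{2} + \frac{2 y^{2}}{-1488 + y}$)
$r = - \frac{17626925881646927}{1369}$ ($r = -3 + \left(\frac{2871840 + 119^{3} - 229670 - 1486 \cdot 119^{2}}{-1488 + 119} + 3847305\right) \left(161531 - 3497641\right) = -3 + \left(\frac{2871840 + 1685159 - 229670 - 21043246}{-1369} + 3847305\right) \left(-3336110\right) = -3 + \left(- \frac{2871840 + 1685159 - 229670 - 21043246}{1369} + 3847305\right) \left(-3336110\right) = -3 + \left(\left(- \frac{1}{1369}\right) \left(-16715917\right) + 3847305\right) \left(-3336110\right) = -3 + \left(\frac{16715917}{1369} + 3847305\right) \left(-3336110\right) = -3 + \frac{5283676462}{1369} \left(-3336110\right) = -3 - \frac{17626925881642820}{1369} = - \frac{17626925881646927}{1369} \approx -1.2876 \cdot 10^{13}$)
$\frac{s}{r} = - \frac{3267467}{- \frac{17626925881646927}{1369}} = \left(-3267467\right) \left(- \frac{1369}{17626925881646927}\right) = \frac{4473162323}{17626925881646927}$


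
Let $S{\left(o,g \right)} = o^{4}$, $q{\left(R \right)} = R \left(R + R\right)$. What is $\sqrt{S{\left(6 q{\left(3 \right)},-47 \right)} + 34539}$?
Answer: $\sqrt{136083435} \approx 11665.0$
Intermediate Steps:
$q{\left(R \right)} = 2 R^{2}$ ($q{\left(R \right)} = R 2 R = 2 R^{2}$)
$\sqrt{S{\left(6 q{\left(3 \right)},-47 \right)} + 34539} = \sqrt{\left(6 \cdot 2 \cdot 3^{2}\right)^{4} + 34539} = \sqrt{\left(6 \cdot 2 \cdot 9\right)^{4} + 34539} = \sqrt{\left(6 \cdot 18\right)^{4} + 34539} = \sqrt{108^{4} + 34539} = \sqrt{136048896 + 34539} = \sqrt{136083435}$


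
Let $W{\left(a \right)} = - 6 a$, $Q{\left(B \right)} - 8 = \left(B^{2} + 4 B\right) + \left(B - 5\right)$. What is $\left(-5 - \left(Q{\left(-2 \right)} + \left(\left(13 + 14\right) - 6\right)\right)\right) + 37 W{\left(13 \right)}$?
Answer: $-2909$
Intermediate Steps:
$Q{\left(B \right)} = 3 + B^{2} + 5 B$ ($Q{\left(B \right)} = 8 + \left(\left(B^{2} + 4 B\right) + \left(B - 5\right)\right) = 8 + \left(\left(B^{2} + 4 B\right) + \left(-5 + B\right)\right) = 8 + \left(-5 + B^{2} + 5 B\right) = 3 + B^{2} + 5 B$)
$\left(-5 - \left(Q{\left(-2 \right)} + \left(\left(13 + 14\right) - 6\right)\right)\right) + 37 W{\left(13 \right)} = \left(-5 - \left(\left(3 + \left(-2\right)^{2} + 5 \left(-2\right)\right) + \left(\left(13 + 14\right) - 6\right)\right)\right) + 37 \left(\left(-6\right) 13\right) = \left(-5 - \left(\left(3 + 4 - 10\right) + \left(27 - 6\right)\right)\right) + 37 \left(-78\right) = \left(-5 - \left(-3 + 21\right)\right) - 2886 = \left(-5 - 18\right) - 2886 = -23 - 2886 = -2909$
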